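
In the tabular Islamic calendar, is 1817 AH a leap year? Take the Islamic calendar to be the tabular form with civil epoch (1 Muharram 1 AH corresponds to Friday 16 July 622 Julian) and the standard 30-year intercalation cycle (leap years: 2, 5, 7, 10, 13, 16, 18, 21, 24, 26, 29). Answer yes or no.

no

Year 1817 AH is year 17 of its 30-year cycle; leap positions are 2, 5, 7, 10, 13, 16, 18, 21, 24, 26, 29, so it is a common year (354 days).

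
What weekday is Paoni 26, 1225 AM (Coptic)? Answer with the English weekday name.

Wednesday

In the proleptic Gregorian calendar this is 30 June 1509 (JDN 2272391).
2272391 ≡ 2 (mod 7); counting from Monday = 0 gives Wednesday.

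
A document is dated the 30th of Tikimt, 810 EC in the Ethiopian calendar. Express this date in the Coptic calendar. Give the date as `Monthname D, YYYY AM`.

Julian Day Number of the source date = 2019767.
Converting JDN 2019767 to the Coptic calendar gives 30 Paopi 534 AM.

Paopi 30, 534 AM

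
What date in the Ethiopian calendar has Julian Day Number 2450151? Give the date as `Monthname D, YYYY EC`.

Yekatit 29, 1988 EC

JDN 2450151 is 8 March 1996 in the Gregorian calendar.
In the Ethiopian calendar that day is Yekatit 29, 1988 EC.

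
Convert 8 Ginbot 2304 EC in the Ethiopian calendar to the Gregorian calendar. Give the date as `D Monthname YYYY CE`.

19 May 2312 CE

Julian Day Number of the source date = 2565639.
Converting JDN 2565639 to the Gregorian calendar gives 19 May 2312 CE.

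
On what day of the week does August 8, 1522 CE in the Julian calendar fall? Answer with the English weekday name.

Friday

This is JDN 2277188 (18 August 1522 Gregorian).
JDN 2277188 mod 7 = 4, and JDN 0 was a Monday, so this is a Friday.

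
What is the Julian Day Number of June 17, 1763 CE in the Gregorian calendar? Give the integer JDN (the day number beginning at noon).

2365150

JDN 2451545 is 1 January 2000 CE (Gregorian); the target day is −86395 days from there, so JDN = 2365150.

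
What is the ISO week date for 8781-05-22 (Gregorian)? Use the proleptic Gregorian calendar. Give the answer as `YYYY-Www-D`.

The weekday is Friday (ISO weekday 5).
That Friday belongs to ISO week 21 of ISO year 8781.

8781-W21-5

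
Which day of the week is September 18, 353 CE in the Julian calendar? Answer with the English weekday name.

Saturday

This is JDN 1850252 (19 September 353 Gregorian).
JDN 1850252 mod 7 = 5, and JDN 0 was a Monday, so this is a Saturday.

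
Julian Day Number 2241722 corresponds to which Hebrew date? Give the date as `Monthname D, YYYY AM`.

Tammuz 16, 5185 AM

JDN 2241722 is 11 July 1425 in the proleptic Gregorian calendar.
In the Hebrew calendar that day is Tammuz 16, 5185 AM.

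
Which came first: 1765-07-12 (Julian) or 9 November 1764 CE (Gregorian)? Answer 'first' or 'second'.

second

The two dates have Julian Day Numbers 2365917 and 2365661 respectively.
Since 2365661 < 2365917, the second date comes first.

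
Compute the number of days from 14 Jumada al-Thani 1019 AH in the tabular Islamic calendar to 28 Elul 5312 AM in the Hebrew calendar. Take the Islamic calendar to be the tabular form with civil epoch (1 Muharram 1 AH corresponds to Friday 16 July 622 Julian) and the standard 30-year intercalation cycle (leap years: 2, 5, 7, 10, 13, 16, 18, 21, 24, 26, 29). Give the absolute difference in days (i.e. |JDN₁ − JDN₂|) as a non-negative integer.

21160

JDN of the first date = 2309346.
JDN of the second date = 2288186.
|2288186 − 2309346| = 21160.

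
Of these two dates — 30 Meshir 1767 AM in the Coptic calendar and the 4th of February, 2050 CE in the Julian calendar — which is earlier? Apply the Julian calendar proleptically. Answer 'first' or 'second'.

The two dates have Julian Day Numbers 2470240 and 2469855 respectively.
Since 2469855 < 2470240, the second date comes first.

second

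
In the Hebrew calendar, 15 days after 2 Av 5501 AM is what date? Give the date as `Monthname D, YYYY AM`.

Av 17, 5501 AM

The starting date is JDN 2357143; 2357143 + 15 = 2357158.
JDN 2357158 corresponds to Av 17, 5501 AM.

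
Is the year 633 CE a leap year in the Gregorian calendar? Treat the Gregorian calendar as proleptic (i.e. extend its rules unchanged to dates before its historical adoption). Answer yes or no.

633 is not divisible by 4, so it is a common year.

no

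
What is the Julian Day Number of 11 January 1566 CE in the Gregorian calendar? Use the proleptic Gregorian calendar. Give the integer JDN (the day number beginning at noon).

2293040

JDN 2451545 is 1 January 2000 CE (Gregorian); the target day is −158505 days from there, so JDN = 2293040.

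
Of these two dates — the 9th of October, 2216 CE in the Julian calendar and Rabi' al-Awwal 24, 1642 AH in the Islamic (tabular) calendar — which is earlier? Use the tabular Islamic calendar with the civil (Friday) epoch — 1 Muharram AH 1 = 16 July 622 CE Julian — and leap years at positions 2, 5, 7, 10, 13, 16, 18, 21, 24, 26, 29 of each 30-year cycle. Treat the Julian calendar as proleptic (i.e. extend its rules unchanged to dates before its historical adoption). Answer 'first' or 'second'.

Converting both to JDN: 2530734 vs 2530038; the smaller is the second.

second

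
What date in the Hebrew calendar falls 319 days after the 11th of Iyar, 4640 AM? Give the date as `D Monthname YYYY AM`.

Counting 319 days forward from JDN 2042592 reaches JDN 2042911, which is 5 Nisan 4641 AM.

5 Nisan 4641 AM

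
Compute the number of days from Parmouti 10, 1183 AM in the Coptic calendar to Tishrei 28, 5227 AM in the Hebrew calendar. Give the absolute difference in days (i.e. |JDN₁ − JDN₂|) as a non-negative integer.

First date → JDN 2256974; second date → JDN 2256795.
The interval is |2256974 − 2256795| = 179 days.

179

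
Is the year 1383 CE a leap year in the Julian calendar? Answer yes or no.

no

1383 mod 4 = 3, so it is a common year in the Julian calendar.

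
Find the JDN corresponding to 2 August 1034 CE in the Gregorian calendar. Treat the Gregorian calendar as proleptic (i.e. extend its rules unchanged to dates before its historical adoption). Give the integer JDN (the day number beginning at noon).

2098934

JDN 2451545 is 1 January 2000 CE (Gregorian); the target day is −352611 days from there, so JDN = 2098934.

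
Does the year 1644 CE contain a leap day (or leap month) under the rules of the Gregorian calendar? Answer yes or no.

yes

1644 is divisible by 4 and not by 100, so it is a leap year.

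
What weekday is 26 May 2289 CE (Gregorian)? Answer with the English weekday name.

JDN 2557246 mod 7 = 6, and JDN 0 was a Monday, so this is a Sunday.

Sunday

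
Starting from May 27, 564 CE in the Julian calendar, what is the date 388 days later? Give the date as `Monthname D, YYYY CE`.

June 19, 565 CE

The starting date is JDN 1927206; 1927206 + 388 = 1927594.
JDN 1927594 corresponds to June 19, 565 CE.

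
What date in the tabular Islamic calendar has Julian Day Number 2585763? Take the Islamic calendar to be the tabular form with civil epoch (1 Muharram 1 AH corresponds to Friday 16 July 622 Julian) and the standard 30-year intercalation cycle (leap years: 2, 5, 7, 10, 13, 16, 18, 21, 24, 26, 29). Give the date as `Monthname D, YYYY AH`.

Jumada al-Thani 25, 1799 AH

The Gregorian equivalent of JDN 2585763 is 24 June 2367.
In the tabular Islamic calendar that day is Jumada al-Thani 25, 1799 AH.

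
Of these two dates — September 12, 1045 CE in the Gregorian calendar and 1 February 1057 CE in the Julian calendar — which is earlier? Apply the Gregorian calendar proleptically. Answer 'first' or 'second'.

first

Converting both to JDN: 2102993 vs 2107159; the smaller is the first.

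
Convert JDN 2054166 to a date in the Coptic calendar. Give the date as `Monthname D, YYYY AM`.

JDN 2054166 is 6 January 912 in the proleptic Gregorian calendar.
In the Coptic calendar that day is Tobi 5, 628 AM.

Tobi 5, 628 AM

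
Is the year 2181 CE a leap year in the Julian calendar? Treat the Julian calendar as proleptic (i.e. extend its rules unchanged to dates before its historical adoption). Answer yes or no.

no

2181 mod 4 = 1, so it is a common year in the Julian calendar.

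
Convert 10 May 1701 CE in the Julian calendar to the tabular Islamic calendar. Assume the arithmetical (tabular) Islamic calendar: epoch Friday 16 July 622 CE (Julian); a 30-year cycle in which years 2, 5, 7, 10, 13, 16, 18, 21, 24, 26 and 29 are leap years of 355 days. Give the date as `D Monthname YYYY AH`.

Julian Day Number of the source date = 2342478.
Converting JDN 2342478 to the tabular Islamic calendar gives 13 Dhu al-Hijjah 1112 AH.

13 Dhu al-Hijjah 1112 AH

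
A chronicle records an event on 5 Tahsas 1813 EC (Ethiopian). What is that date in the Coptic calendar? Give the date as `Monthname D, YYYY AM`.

The source date corresponds to 13 December 1820 in the Gregorian calendar (JDN 2386148).
That day falls on 5 Koiak 1537 AM in the Coptic calendar.

Koiak 5, 1537 AM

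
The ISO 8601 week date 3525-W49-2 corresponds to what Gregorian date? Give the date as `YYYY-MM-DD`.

3525-12-01

ISO week 1 of 3525 is the week containing the first Thursday of 3525.
Week 49, day 2 (Tuesday) lands on 3525-12-01.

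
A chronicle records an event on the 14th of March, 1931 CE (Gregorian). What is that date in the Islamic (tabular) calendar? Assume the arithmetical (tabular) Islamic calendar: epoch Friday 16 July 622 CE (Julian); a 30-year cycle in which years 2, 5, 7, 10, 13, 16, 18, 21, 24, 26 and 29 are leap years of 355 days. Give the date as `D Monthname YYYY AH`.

Julian Day Number of the source date = 2426415.
Converting JDN 2426415 to the tabular Islamic calendar gives 24 Shawwal 1349 AH.

24 Shawwal 1349 AH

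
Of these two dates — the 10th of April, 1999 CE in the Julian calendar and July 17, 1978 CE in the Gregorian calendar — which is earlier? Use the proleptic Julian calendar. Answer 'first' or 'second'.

second

The two dates have Julian Day Numbers 2451292 and 2443707 respectively.
Since 2443707 < 2451292, the second date comes first.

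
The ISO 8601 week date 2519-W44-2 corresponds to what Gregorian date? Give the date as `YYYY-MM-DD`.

2519-10-31

ISO week 1 of 2519 is the week containing the first Thursday of 2519.
Week 44, day 2 (Tuesday) lands on 2519-10-31.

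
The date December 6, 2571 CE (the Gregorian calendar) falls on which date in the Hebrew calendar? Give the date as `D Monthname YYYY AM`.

17 Kislev 6332 AM

Julian Day Number of the source date = 2660438.
Converting JDN 2660438 to the Hebrew calendar gives 17 Kislev 6332 AM.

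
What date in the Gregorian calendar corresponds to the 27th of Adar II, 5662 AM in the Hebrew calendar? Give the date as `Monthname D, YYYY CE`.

April 5, 1902 CE

Julian Day Number of the source date = 2415845.
Converting JDN 2415845 to the Gregorian calendar gives 5 April 1902 CE.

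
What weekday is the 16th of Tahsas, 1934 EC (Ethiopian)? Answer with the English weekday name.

Thursday

In the Gregorian calendar this is 25 December 1941 (JDN 2430354).
JDN 2430354 mod 7 = 3, and JDN 0 was a Monday, so this is a Thursday.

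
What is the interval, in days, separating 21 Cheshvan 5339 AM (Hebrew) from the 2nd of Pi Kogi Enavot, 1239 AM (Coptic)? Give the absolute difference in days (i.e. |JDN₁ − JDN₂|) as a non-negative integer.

20147

JDN of the first date = 2297717.
JDN of the second date = 2277570.
|2277570 − 2297717| = 20147.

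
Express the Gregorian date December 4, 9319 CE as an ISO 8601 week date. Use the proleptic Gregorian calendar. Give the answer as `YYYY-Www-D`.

The weekday is Monday (ISO weekday 1).
That Monday belongs to ISO week 49 of ISO year 9319.

9319-W49-1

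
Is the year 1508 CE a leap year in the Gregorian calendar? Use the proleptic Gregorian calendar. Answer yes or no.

yes

1508 is divisible by 4 and not by 100, so it is a leap year.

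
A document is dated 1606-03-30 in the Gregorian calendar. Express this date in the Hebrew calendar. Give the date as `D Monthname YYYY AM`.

21 Adar II 5366 AM

Julian Day Number of the source date = 2307728.
Converting JDN 2307728 to the Hebrew calendar gives 21 Adar II 5366 AM.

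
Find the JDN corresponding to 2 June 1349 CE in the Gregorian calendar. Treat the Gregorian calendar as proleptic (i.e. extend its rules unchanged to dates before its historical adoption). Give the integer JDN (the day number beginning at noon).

2213925

JDN 2451545 is 1 January 2000 CE (Gregorian); the target day is −237620 days from there, so JDN = 2213925.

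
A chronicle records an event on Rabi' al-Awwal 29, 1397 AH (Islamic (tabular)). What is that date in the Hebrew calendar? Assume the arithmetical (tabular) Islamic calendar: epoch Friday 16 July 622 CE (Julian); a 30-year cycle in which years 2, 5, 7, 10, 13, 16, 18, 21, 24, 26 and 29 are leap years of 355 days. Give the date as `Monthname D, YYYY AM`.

Both dates share Julian Day Number 2443223; in the Hebrew calendar that is 1 Nisan 5737 AM.

Nisan 1, 5737 AM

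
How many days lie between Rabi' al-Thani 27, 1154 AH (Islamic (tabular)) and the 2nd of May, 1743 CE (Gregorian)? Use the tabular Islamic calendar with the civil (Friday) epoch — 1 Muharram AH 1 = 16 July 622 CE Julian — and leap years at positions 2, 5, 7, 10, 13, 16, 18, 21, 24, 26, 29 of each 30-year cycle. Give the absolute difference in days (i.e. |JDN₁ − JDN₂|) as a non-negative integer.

659

First date → JDN 2357140; second date → JDN 2357799.
The interval is |2357140 − 2357799| = 659 days.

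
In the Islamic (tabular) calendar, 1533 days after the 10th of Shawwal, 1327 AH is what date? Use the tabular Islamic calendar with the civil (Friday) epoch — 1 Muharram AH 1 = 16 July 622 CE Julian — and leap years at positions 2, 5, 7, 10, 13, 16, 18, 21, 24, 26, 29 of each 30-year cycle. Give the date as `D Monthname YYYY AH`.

The starting date is JDN 2418605; 2418605 + 1533 = 2420138.
JDN 2420138 corresponds to 7 Safar 1332 AH.

7 Safar 1332 AH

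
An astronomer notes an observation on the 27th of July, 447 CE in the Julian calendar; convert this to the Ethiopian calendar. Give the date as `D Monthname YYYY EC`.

Both dates share Julian Day Number 1884532; in the Ethiopian calendar that is 3 Nehase 439 EC.

3 Nehase 439 EC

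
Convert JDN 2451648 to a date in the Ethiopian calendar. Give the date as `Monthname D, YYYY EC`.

Miyazya 5, 1992 EC

JDN 2451648 is 13 April 2000 in the Gregorian calendar.
In the Ethiopian calendar that day is Miyazya 5, 1992 EC.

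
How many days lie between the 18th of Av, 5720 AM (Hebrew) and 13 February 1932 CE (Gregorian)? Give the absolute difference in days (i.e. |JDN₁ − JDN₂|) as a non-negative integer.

10407

First date → JDN 2437158; second date → JDN 2426751.
The interval is |2437158 − 2426751| = 10407 days.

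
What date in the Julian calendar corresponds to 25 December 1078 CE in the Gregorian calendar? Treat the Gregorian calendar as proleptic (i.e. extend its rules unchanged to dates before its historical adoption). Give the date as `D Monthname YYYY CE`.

19 December 1078 CE

At this point the Julian calendar is 6 days behind the Gregorian.
25 December 1078 Gregorian − 6 days → 19 December 1078 Julian.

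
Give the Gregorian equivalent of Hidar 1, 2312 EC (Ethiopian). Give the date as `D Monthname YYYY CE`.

Julian Day Number of the source date = 2568374.
Converting JDN 2568374 to the Gregorian calendar gives 14 November 2319 CE.

14 November 2319 CE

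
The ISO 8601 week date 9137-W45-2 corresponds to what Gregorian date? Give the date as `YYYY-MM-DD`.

9137-11-09

ISO week 1 of 9137 is the week containing the first Thursday of 9137.
Week 45, day 2 (Tuesday) lands on 9137-11-09.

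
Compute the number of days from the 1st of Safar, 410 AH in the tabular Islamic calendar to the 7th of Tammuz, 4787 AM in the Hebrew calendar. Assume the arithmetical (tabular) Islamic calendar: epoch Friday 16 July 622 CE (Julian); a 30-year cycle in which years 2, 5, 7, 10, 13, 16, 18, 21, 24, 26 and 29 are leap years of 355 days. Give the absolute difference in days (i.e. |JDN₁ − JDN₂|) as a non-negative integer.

First date → JDN 2093406; second date → JDN 2096334.
The interval is |2093406 − 2096334| = 2928 days.

2928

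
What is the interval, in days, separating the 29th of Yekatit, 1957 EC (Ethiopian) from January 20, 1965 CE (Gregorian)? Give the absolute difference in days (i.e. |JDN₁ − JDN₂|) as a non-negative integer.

47

First date → JDN 2438828; second date → JDN 2438781.
The interval is |2438828 − 2438781| = 47 days.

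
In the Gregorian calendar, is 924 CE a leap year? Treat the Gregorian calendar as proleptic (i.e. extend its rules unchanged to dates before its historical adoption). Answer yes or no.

yes

924 is divisible by 4 and not by 100, so it is a leap year.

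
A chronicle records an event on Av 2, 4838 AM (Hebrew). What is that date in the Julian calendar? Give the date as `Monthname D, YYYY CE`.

July 14, 1078 CE

Julian Day Number of the source date = 2114992.
Converting JDN 2114992 to the Julian calendar gives 14 July 1078 CE.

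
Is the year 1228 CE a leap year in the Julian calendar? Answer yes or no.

1228 mod 4 = 0, so it is a leap year in the Julian calendar.

yes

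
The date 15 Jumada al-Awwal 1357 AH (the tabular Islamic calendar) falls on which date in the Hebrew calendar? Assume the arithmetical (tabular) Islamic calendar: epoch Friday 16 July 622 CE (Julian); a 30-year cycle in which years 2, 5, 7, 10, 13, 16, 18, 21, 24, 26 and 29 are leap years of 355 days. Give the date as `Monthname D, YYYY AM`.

The source date corresponds to 13 July 1938 in the Gregorian calendar (JDN 2429093).
That day falls on 14 Tammuz 5698 AM in the Hebrew calendar.

Tammuz 14, 5698 AM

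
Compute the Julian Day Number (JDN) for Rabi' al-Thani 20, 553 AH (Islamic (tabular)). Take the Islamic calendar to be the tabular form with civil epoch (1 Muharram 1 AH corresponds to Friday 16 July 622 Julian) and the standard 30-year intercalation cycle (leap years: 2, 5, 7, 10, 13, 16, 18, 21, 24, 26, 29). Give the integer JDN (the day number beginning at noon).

2144158

In the proleptic Gregorian calendar the same day is 28 May 1158.
JDN 2451545 is 1 January 2000 CE (Gregorian); the target day is −307387 days from there, so JDN = 2144158.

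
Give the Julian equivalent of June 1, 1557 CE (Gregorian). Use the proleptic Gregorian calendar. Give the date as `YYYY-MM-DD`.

1557-05-22

For dates in this range the Gregorian date is 10 days ahead of the Julian.
1 June 1557 Gregorian − 10 days → 22 May 1557 Julian.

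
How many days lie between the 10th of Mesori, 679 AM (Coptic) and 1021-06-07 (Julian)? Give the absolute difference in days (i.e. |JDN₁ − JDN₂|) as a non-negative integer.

21128

JDN of the first date = 2073008.
JDN of the second date = 2094136.
|2094136 − 2073008| = 21128.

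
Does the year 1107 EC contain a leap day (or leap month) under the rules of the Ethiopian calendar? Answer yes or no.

1107 mod 4 = 3; in the Ethiopian calendar a year is leap when year mod 4 = 3, so it is a leap year.

yes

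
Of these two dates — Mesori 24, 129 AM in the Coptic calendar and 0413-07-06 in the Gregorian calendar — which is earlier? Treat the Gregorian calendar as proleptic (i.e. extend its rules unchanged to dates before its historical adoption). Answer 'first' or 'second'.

First date → JDN 1872135; second date → JDN 1872092.
JDN 1872092 < JDN 1872135, so the second date is earlier.

second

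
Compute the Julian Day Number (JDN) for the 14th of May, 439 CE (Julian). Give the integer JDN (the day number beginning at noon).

In the proleptic Gregorian calendar the same day is 15 May 439.
JDN 2400001 is 17 November 1858 CE (Gregorian), MJD 0; the target day is −518465 days from there, so JDN = 1881536.

1881536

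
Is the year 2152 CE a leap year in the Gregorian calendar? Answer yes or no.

2152 is divisible by 4 and not by 100, so it is a leap year.

yes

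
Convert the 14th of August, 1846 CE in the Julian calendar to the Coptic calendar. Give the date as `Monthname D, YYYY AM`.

The source date corresponds to 26 August 1846 in the Gregorian calendar (JDN 2395535).
That day falls on 21 Mesori 1562 AM in the Coptic calendar.

Mesori 21, 1562 AM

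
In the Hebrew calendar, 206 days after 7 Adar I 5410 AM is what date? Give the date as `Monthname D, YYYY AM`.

Counting 206 days forward from JDN 2323749 reaches JDN 2323955, which is Elul 6, 5410 AM.

Elul 6, 5410 AM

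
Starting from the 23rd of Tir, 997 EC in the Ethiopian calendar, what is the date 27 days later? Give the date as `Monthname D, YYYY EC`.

JDN of the 23rd of Tir, 997 EC = 2088152.
2088152 + 27 = 2088179.
JDN 2088179 in the Ethiopian calendar is Yekatit 20, 997 EC.

Yekatit 20, 997 EC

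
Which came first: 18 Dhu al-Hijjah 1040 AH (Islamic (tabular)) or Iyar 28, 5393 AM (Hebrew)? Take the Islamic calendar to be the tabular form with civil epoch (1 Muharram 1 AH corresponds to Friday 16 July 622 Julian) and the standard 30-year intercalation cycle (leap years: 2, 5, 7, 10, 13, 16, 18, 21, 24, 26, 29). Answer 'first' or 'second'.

The two dates have Julian Day Numbers 2316969 and 2317629 respectively.
Since 2316969 < 2317629, the first date comes first.

first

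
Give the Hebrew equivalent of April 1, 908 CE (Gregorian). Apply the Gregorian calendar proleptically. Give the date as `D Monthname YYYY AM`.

Julian Day Number of the source date = 2052791.
Converting JDN 2052791 to the Hebrew calendar gives 22 Nisan 4668 AM.

22 Nisan 4668 AM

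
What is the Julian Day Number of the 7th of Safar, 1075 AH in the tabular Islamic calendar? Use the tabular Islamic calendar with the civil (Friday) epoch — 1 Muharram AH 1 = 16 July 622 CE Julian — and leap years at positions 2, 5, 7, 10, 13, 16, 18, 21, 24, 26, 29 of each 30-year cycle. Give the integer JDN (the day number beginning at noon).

2329066

In the Gregorian calendar the same day is 30 August 1664.
JDN 2299161 is 15 October 1582 CE (Gregorian); the target day is +29905 days from there, so JDN = 2329066.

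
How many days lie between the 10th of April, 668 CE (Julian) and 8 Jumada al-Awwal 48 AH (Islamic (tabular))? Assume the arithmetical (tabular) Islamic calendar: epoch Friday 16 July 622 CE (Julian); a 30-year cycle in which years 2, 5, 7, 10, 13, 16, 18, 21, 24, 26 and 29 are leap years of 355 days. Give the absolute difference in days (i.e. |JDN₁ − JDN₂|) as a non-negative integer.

75

First date → JDN 1965145; second date → JDN 1965220.
The interval is |1965145 − 1965220| = 75 days.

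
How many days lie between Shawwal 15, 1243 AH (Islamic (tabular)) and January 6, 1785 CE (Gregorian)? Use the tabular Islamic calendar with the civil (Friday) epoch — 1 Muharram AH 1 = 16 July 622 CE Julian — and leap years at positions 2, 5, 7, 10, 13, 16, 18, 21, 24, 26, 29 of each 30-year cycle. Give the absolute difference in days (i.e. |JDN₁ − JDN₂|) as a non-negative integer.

15819

First date → JDN 2388843; second date → JDN 2373024.
The interval is |2388843 − 2373024| = 15819 days.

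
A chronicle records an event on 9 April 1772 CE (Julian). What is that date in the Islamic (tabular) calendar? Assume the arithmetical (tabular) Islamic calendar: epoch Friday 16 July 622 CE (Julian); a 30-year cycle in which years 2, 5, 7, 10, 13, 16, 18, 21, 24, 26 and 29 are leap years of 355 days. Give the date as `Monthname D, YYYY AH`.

Muharram 17, 1186 AH

Julian Day Number of the source date = 2368380.
Converting JDN 2368380 to the tabular Islamic calendar gives 17 Muharram 1186 AH.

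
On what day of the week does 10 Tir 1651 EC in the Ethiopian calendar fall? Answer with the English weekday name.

This is JDN 2327012 (15 January 1659 Gregorian).
2327012 ≡ 2 (mod 7); counting from Monday = 0 gives Wednesday.

Wednesday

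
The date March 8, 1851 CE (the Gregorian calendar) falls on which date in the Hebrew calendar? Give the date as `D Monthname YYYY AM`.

Both dates share Julian Day Number 2397190; in the Hebrew calendar that is 4 Adar II 5611 AM.

4 Adar II 5611 AM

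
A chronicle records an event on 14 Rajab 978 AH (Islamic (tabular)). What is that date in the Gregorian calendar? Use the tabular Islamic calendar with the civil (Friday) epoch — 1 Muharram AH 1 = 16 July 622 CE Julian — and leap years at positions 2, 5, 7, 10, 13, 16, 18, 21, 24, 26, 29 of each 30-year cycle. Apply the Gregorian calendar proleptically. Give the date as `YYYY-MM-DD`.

1570-12-22

Both dates share Julian Day Number 2294846; in the Gregorian calendar that is 22 December 1570 CE.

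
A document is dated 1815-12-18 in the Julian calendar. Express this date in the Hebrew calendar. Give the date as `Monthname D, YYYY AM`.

Kislev 28, 5576 AM

Julian Day Number of the source date = 2384338.
Converting JDN 2384338 to the Hebrew calendar gives 28 Kislev 5576 AM.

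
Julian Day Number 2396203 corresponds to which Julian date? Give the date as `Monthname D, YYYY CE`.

JDN 2396203 is 24 June 1848 in the Gregorian calendar.
In the Julian calendar that day is June 12, 1848 CE.

June 12, 1848 CE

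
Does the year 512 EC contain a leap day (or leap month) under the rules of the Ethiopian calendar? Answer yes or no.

no

512 mod 4 = 0; in the Ethiopian calendar a year is leap when year mod 4 = 3, so it is a common year.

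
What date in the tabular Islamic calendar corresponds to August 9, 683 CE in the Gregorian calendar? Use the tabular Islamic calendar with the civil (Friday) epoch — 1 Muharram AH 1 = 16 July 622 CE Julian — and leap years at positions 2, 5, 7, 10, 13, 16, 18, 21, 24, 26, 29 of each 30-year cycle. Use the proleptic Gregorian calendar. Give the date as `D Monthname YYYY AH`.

6 Dhu al-Hijjah 63 AH

Both dates share Julian Day Number 1970741; in the tabular Islamic calendar that is 6 Dhu al-Hijjah 63 AH.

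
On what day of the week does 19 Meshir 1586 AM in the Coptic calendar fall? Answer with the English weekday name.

Friday

Equivalently 25 February 1870 Gregorian, JDN 2404119.
2404119 ≡ 4 (mod 7); counting from Monday = 0 gives Friday.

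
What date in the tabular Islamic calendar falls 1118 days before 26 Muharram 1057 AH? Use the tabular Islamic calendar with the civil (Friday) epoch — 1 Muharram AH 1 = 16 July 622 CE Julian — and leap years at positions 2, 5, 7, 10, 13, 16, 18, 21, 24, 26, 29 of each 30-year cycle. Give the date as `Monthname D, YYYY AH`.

Dhu al-Qa'dah 30, 1053 AH

The starting date is JDN 2322676; 2322676 − 1118 = 2321558.
JDN 2321558 corresponds to Dhu al-Qa'dah 30, 1053 AH.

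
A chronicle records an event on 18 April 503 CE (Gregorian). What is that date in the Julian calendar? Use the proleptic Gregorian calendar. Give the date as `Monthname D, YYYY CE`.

April 16, 503 CE

The Julian–Gregorian offset here is 2 days (Julian trailing).
18 April 503 Gregorian − 2 days → 16 April 503 Julian.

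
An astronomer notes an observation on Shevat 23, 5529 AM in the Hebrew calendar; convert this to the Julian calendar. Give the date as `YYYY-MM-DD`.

Julian Day Number of the source date = 2367205.
Converting JDN 2367205 to the Julian calendar gives 20 January 1769 CE.

1769-01-20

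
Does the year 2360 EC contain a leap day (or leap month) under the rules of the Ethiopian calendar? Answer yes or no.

2360 mod 4 = 0; in the Ethiopian calendar a year is leap when year mod 4 = 3, so it is a common year.

no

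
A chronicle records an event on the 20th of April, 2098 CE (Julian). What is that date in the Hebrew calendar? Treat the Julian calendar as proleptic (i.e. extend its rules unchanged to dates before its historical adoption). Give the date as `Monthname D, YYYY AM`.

Both dates share Julian Day Number 2487462; in the Hebrew calendar that is 1 Iyar 5858 AM.

Iyar 1, 5858 AM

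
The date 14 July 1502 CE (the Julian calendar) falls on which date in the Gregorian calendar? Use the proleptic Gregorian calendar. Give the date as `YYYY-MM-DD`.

The Julian–Gregorian offset here is 10 days (Julian trailing).
14 July 1502 Julian + 10 days → 24 July 1502 Gregorian.

1502-07-24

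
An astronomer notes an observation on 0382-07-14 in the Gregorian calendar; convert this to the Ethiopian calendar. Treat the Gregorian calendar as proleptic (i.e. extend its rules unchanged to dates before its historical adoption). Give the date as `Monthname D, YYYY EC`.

Hamle 19, 374 EC

Both dates share Julian Day Number 1860777; in the Ethiopian calendar that is 19 Hamle 374 EC.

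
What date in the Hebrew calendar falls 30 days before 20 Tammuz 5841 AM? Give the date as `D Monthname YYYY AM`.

Counting 30 days back from JDN 2481338 reaches JDN 2481308, which is 20 Sivan 5841 AM.

20 Sivan 5841 AM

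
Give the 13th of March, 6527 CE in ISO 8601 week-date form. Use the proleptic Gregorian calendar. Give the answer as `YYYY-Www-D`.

6527-W11-4

The weekday is Thursday (ISO weekday 4).
That Thursday belongs to ISO week 11 of ISO year 6527.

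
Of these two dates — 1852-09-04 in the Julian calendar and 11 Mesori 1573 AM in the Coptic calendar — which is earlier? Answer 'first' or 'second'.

The two dates have Julian Day Numbers 2397748 and 2399543 respectively.
Since 2397748 < 2399543, the first date comes first.

first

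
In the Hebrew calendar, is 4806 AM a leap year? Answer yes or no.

Hebrew year 4806 is year 18 of its 19-year Metonic cycle; leap years are at positions 3, 6, 8, 11, 14, 17, 19, so it is a common year (12 months).

no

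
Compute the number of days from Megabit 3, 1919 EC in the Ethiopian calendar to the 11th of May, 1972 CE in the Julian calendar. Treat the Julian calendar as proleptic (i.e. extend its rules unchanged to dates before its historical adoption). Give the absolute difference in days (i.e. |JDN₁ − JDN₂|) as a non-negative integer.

16510

JDN of the first date = 2424952.
JDN of the second date = 2441462.
|2441462 − 2424952| = 16510.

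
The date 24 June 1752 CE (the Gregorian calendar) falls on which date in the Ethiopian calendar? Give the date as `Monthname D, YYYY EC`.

Sene 19, 1744 EC

Julian Day Number of the source date = 2361140.
Converting JDN 2361140 to the Ethiopian calendar gives 19 Sene 1744 EC.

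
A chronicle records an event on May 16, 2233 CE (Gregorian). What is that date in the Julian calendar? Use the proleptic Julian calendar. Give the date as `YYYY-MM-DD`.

For dates in this range the Gregorian date is 15 days ahead of the Julian.
16 May 2233 Gregorian − 15 days → 1 May 2233 Julian.

2233-05-01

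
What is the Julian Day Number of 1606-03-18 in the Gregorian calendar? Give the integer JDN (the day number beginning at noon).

2307716

JDN 2451545 is 1 January 2000 CE (Gregorian); the target day is −143829 days from there, so JDN = 2307716.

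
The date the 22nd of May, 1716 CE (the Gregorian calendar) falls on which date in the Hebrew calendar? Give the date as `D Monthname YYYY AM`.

Julian Day Number of the source date = 2347958.
Converting JDN 2347958 to the Hebrew calendar gives 1 Sivan 5476 AM.

1 Sivan 5476 AM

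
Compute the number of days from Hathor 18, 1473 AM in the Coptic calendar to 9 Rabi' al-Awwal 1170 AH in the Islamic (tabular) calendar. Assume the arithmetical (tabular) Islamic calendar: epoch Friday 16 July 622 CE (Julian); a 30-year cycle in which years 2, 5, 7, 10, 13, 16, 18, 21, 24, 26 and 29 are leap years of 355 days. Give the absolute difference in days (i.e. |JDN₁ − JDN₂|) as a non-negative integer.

7

JDN of the first date = 2362755.
JDN of the second date = 2362762.
|2362762 − 2362755| = 7.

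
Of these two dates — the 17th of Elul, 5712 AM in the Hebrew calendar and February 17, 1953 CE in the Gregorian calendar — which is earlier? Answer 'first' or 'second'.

first

First date → JDN 2434263; second date → JDN 2434426.
JDN 2434263 < JDN 2434426, so the first date is earlier.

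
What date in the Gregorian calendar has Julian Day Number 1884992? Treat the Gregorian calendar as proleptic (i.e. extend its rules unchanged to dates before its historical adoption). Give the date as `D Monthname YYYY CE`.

30 October 448 CE

Counting from JDN 2299161 = 15 Oct 1582 gives an offset of -414169 days.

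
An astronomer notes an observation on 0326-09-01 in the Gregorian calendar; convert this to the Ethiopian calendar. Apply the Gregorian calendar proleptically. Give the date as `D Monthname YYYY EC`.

3 Meskerem 319 EC

Julian Day Number of the source date = 1840372.
Converting JDN 1840372 to the Ethiopian calendar gives 3 Meskerem 319 EC.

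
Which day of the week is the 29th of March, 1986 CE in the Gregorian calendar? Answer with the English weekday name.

Saturday

Since JDN mod 7 = 5 (0 = Monday), the day is Saturday.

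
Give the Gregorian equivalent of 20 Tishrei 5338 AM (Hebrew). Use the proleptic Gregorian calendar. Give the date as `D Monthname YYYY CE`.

11 October 1577 CE

Both dates share Julian Day Number 2297331; in the Gregorian calendar that is 11 October 1577 CE.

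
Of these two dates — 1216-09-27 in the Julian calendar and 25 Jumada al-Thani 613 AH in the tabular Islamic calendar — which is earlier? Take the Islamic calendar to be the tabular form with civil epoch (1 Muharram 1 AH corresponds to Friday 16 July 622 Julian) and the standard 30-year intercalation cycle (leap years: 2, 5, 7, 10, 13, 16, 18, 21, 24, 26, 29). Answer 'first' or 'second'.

First date → JDN 2165472; second date → JDN 2165484.
JDN 2165472 < JDN 2165484, so the first date is earlier.

first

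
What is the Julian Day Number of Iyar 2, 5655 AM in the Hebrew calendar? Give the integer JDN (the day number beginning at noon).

2413310

Equivalently 26 April 1895 (Gregorian).
JDN 2400001 is 17 November 1858 CE (Gregorian), MJD 0; the target day is +13309 days from there, so JDN = 2413310.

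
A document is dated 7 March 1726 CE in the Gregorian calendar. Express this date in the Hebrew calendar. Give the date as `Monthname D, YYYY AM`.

Adar II 4, 5486 AM

Julian Day Number of the source date = 2351534.
Converting JDN 2351534 to the Hebrew calendar gives 4 Adar II 5486 AM.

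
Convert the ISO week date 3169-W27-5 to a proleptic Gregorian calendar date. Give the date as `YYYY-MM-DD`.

ISO week 1 of 3169 is the week containing the first Thursday of 3169.
Week 27, day 5 (Friday) lands on 3169-07-04.

3169-07-04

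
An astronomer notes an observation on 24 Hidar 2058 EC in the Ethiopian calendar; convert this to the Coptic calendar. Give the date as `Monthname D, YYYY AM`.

Hathor 24, 1782 AM

Both dates share Julian Day Number 2475623; in the Coptic calendar that is 24 Hathor 1782 AM.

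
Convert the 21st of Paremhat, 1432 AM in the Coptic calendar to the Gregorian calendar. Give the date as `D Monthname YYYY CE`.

28 March 1716 CE

Both dates share Julian Day Number 2347903; in the Gregorian calendar that is 28 March 1716 CE.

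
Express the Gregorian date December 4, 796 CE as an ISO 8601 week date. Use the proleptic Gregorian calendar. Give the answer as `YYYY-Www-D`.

0796-W49-3

The weekday is Wednesday (ISO weekday 3).
That Wednesday belongs to ISO week 49 of ISO year 796.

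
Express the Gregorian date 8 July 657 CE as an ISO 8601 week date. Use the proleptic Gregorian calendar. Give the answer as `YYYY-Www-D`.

0657-W28-3

The weekday is Wednesday (ISO weekday 3).
That Wednesday belongs to ISO week 28 of ISO year 657.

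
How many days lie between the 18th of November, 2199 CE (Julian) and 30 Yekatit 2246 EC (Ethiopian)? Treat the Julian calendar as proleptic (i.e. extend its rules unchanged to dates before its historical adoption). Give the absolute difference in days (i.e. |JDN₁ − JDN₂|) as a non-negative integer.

JDN of the first date = 2524564.
JDN of the second date = 2544386.
|2544386 − 2524564| = 19822.

19822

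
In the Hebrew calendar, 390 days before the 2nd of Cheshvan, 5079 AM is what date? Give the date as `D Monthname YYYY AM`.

The starting date is JDN 2202728; 2202728 − 390 = 2202338.
JDN 2202338 corresponds to 25 Elul 5077 AM.

25 Elul 5077 AM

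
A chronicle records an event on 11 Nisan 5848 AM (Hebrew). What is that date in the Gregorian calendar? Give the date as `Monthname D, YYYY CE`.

April 2, 2088 CE

Julian Day Number of the source date = 2483779.
Converting JDN 2483779 to the Gregorian calendar gives 2 April 2088 CE.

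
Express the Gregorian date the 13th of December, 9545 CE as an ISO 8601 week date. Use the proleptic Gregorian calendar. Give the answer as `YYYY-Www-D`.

9545-W50-4

The weekday is Thursday (ISO weekday 4).
That Thursday belongs to ISO week 50 of ISO year 9545.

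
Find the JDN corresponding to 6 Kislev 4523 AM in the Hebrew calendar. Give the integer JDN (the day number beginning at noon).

Equivalently 30 November 762 (proleptic Gregorian).
JDN 2299161 is 15 October 1582 CE (Gregorian); the target day is −299453 days from there, so JDN = 1999708.

1999708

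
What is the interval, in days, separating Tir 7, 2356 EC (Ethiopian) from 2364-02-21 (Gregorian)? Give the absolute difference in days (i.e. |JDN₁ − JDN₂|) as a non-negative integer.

33

JDN of the first date = 2584511.
JDN of the second date = 2584544.
|2584544 − 2584511| = 33.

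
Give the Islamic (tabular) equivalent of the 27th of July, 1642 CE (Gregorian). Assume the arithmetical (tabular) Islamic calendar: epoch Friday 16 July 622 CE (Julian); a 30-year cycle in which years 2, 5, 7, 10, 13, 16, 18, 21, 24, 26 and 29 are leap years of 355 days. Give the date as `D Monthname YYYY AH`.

29 Rabi' al-Thani 1052 AH

Julian Day Number of the source date = 2320996.
Converting JDN 2320996 to the tabular Islamic calendar gives 29 Rabi' al-Thani 1052 AH.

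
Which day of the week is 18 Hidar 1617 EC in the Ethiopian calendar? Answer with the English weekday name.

This is JDN 2314542 (24 November 1624 Gregorian).
2314542 ≡ 6 (mod 7); counting from Monday = 0 gives Sunday.

Sunday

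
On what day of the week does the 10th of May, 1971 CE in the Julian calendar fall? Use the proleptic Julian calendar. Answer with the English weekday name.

Sunday

Equivalently 23 May 1971 Gregorian, JDN 2441095.
Since JDN mod 7 = 6 (0 = Monday), the day is Sunday.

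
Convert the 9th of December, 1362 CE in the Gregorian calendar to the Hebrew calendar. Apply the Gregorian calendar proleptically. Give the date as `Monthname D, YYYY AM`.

Julian Day Number of the source date = 2218863.
Converting JDN 2218863 to the Hebrew calendar gives 14 Kislev 5123 AM.

Kislev 14, 5123 AM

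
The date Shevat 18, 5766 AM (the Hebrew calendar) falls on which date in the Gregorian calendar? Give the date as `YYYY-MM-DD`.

Both dates share Julian Day Number 2453783; in the Gregorian calendar that is 16 February 2006 CE.

2006-02-16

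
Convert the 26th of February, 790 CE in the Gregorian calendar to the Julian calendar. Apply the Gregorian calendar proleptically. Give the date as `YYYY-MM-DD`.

0790-02-22

The Julian–Gregorian offset here is 4 days (Julian trailing).
26 February 790 Gregorian − 4 days → 22 February 790 Julian.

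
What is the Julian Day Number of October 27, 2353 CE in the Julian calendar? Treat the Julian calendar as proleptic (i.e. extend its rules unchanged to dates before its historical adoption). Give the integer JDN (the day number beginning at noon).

Equivalently 12 November 2353 (Gregorian).
JDN 2451545 is 1 January 2000 CE (Gregorian); the target day is +129246 days from there, so JDN = 2580791.

2580791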